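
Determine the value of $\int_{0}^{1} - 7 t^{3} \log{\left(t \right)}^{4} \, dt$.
$- \frac{21}{128}$

Start from the elementary integral
$$J(a) = \int_{0}^{1} - 7 t^{a} \, dt = - \frac{7}{a + 1}.$$

Differentiating under the integral sign brings down a factor of $\ln t$:
$$\frac{dJ}{da} = \int_{0}^{1} - 7 t^{a} \log{\left(t \right)} \, dt = \frac{7}{\left(a + 1\right)^{2}}.$$

Repeating $4$ times in total — each differentiation brings down another $\ln t$ — gives
$$\frac{d^{4}J}{da^{4}} = \int_{0}^{1} - 7 t^{a} \log{\left(t \right)}^{4} \, dt = - \frac{168}{\left(a + 1\right)^{5}},$$
and the integrand here is exactly the target integrand, so $I = - \frac{168}{\left(a + 1\right)^{5}}$.

Setting $a = 3$:
$$I = - \frac{21}{128}.$$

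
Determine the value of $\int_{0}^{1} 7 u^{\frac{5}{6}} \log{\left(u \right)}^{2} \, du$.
$\frac{3024}{1331}$

Start from the elementary integral
$$J(a) = \int_{0}^{1} 7 u^{a} \, du = \frac{7}{a + 1}.$$

Differentiating under the integral sign brings down a factor of $\ln u$:
$$\frac{dJ}{da} = \int_{0}^{1} 7 u^{a} \log{\left(u \right)} \, du = - \frac{7}{\left(a + 1\right)^{2}}.$$

Repeating twice in total — each differentiation brings down another $\ln u$ — gives
$$\frac{d^{2}J}{da^{2}} = \int_{0}^{1} 7 u^{a} \log{\left(u \right)}^{2} \, du = \frac{14}{\left(a + 1\right)^{3}},$$
and the integrand here is exactly the target integrand, so $I = \frac{14}{\left(a + 1\right)^{3}}$.

Setting $a = \frac{5}{6}$:
$$I = \frac{3024}{1331}.$$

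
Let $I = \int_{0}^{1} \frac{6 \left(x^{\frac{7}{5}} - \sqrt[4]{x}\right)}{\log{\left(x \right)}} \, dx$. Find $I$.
$- \log{\left(\frac{244140625}{12230590464} \right)}$

Replace the exponent $\frac{1}{4}$ by a parameter $a$: let $I(a) = \int_{0}^{1} \frac{6 \left(x^{\frac{7}{5}} - x^{a}\right)}{\log{\left(x \right)}} \, dx$.

Since $\dfrac{\partial}{\partial a}\,x^{a} = x^{a} \ln x$, the $\ln x$ in the denominator cancels and
$$\frac{dI}{da} = \int_{0}^{1} -6 x^{a} \, dx = -6 \left[\frac{x^{a+1}}{a+1}\right]_0^1 = - \frac{6}{a + 1}.$$

Integrating with respect to $a$ gives $I(a) = - \log{\left(\frac{15625 \left(a + 1\right)^{6}}{2985984} \right)} + C$.

At $a = \frac{7}{5}$ the integrand is identically $0$, so $I(\frac{7}{5}) = 0$. The closed form gives $0$, hence $C = 0$.

Setting $a = \frac{1}{4}$:
$$I = - \log{\left(\frac{244140625}{12230590464} \right)}.$$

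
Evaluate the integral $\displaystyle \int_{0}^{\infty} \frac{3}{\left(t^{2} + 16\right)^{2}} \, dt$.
$\frac{3 \pi}{256}$

Start from the standard arctangent integral
$$J(a) = \int_{0}^{\infty} \frac{3}{a^{2} + t^{2}} \, dt = \frac{3 \pi}{2 a}.$$

Differentiating under the integral sign with respect to $a$,
$$\frac{dJ}{da} = \int_{0}^{\infty} - \frac{6 a}{\left(a^{2} + t^{2}\right)^{2}} \, dt = - \frac{3 \pi}{2 a^{2}},$$
so $\int_{0}^{\infty} \frac{3}{\left(a^{2} + t^{2}\right)^{2}} \, dt = \frac{3 \pi}{4 a^{3}}$.

Setting $a = 4$:
$$I = \frac{3 \pi}{256}.$$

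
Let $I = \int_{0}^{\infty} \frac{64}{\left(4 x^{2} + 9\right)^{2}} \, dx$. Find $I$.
$\frac{8 \pi}{27}$

Recall the elementary integral
$$J(a) = \int_{0}^{\infty} \frac{4}{a^{2} + x^{2}} \, dx = \frac{2 \pi}{a}.$$

Differentiating under the integral sign with respect to $a$,
$$\frac{dJ}{da} = \int_{0}^{\infty} - \frac{8 a}{\left(a^{2} + x^{2}\right)^{2}} \, dx = - \frac{2 \pi}{a^{2}},$$
so $\int_{0}^{\infty} \frac{4}{\left(a^{2} + x^{2}\right)^{2}} \, dx = \frac{\pi}{a^{3}}$.

Setting $a = \frac{3}{2}$:
$$I = \frac{8 \pi}{27}.$$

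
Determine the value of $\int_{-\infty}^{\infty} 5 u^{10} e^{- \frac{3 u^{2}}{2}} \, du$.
$\frac{175 \sqrt{6} \sqrt{\pi}}{27}$

Begin with the known integral
$$J(a) = \int_{-\infty}^{\infty} 5 e^{- a u^{2}} \, du = \frac{5 \sqrt{\pi}}{\sqrt{a}}.$$

Differentiating under the integral sign brings down a factor of $(-u^2)$:
$$\frac{dJ}{da} = \int_{-\infty}^{\infty} - 5 u^{2} e^{- a u^{2}} \, du = - \frac{5 \sqrt{\pi}}{2 a^{\frac{3}{2}}}.$$

Repeating $5$ times in total — each differentiation brings down another $(-u^2)$ — gives
$$\frac{d^{5}J}{da^{5}} = \int_{-\infty}^{\infty} - 5 u^{10} e^{- a u^{2}} \, du = - \frac{4725 \sqrt{\pi}}{32 a^{\frac{11}{2}}},$$
and the integrand here is $(-1)^{5}$ times the target integrand, so $I = (-1)^{5}\,\frac{d^{5}J}{da^{5}} = \frac{4725 \sqrt{\pi}}{32 a^{\frac{11}{2}}}$.

Setting $a = \frac{3}{2}$:
$$I = \frac{175 \sqrt{6} \sqrt{\pi}}{27}.$$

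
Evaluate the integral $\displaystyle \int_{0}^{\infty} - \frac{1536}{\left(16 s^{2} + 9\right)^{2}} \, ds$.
$- \frac{32 \pi}{9}$

Begin with the known result
$$J(a) = \int_{0}^{\infty} - \frac{6}{a^{2} + s^{2}} \, ds = - \frac{3 \pi}{a}.$$

Differentiating under the integral sign with respect to $a$,
$$\frac{dJ}{da} = \int_{0}^{\infty} \frac{12 a}{\left(a^{2} + s^{2}\right)^{2}} \, ds = \frac{3 \pi}{a^{2}},$$
so $\int_{0}^{\infty} - \frac{6}{\left(a^{2} + s^{2}\right)^{2}} \, ds = - \frac{3 \pi}{2 a^{3}}$.

Setting $a = \frac{3}{4}$:
$$I = - \frac{32 \pi}{9}.$$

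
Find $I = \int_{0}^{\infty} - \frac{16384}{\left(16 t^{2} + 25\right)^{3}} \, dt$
$- \frac{768 \pi}{3125}$

Start from the standard arctangent integral
$$J(a) = \int_{0}^{\infty} - \frac{4}{a^{2} + t^{2}} \, dt = - \frac{2 \pi}{a}.$$

Differentiating under the integral sign with respect to $a$,
$$\frac{dJ}{da} = \int_{0}^{\infty} \frac{8 a}{\left(a^{2} + t^{2}\right)^{2}} \, dt = \frac{2 \pi}{a^{2}},$$
so $\int_{0}^{\infty} - \frac{4}{\left(a^{2} + t^{2}\right)^{2}} \, dt = - \frac{\pi}{a^{3}}$.

Repeating — each differentiation of $1/(t^2+a^2)^j$ produces $-2ja/(t^2+a^2)^{j+1}$ — and dividing through by $-2ja$ at each step yields, after $2$ differentiations in total,
$$\int_{0}^{\infty} - \frac{4}{\left(a^{2} + t^{2}\right)^{3}} \, dt = - \frac{3 \pi}{4 a^{5}}.$$

Setting $a = \frac{5}{4}$:
$$I = - \frac{768 \pi}{3125}.$$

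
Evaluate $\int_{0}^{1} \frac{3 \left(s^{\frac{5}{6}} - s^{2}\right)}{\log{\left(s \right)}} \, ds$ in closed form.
$- \log{\left(\frac{5832}{1331} \right)}$

Introduce a parameter $a$ in the exponent: let $I(a) = \int_{0}^{1} \frac{3 \left(s^{\frac{5}{6}} - s^{a}\right)}{\log{\left(s \right)}} \, ds$.

Since $\dfrac{\partial}{\partial a}\,s^{a} = s^{a} \ln s$, the $\ln s$ in the denominator cancels and
$$\frac{dI}{da} = \int_{0}^{1} -3 s^{a} \, ds = -3 \left[\frac{s^{a+1}}{a+1}\right]_0^1 = - \frac{3}{a + 1}.$$

Integrating with respect to $a$ gives $I(a) = - \log{\left(\frac{216 \left(a + 1\right)^{3}}{1331} \right)} + C$.

At $a = \frac{5}{6}$ the integrand is identically $0$, so $I(\frac{5}{6}) = 0$. The closed form gives $0$, hence $C = 0$.

Setting $a = 2$:
$$I = - \log{\left(\frac{5832}{1331} \right)}.$$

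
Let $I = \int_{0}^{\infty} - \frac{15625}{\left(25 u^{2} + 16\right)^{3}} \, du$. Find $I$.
$- \frac{9375 \pi}{16384}$

Begin with the known result
$$J(a) = \int_{0}^{\infty} - \frac{1}{a^{2} + u^{2}} \, du = - \frac{\pi}{2 a}.$$

Differentiating under the integral sign with respect to $a$,
$$\frac{dJ}{da} = \int_{0}^{\infty} \frac{2 a}{\left(a^{2} + u^{2}\right)^{2}} \, du = \frac{\pi}{2 a^{2}},$$
so $\int_{0}^{\infty} - \frac{1}{\left(a^{2} + u^{2}\right)^{2}} \, du = - \frac{\pi}{4 a^{3}}$.

Repeating — each differentiation of $1/(u^2+a^2)^j$ produces $-2ja/(u^2+a^2)^{j+1}$ — and dividing through by $-2ja$ at each step yields, after $2$ differentiations in total,
$$\int_{0}^{\infty} - \frac{1}{\left(a^{2} + u^{2}\right)^{3}} \, du = - \frac{3 \pi}{16 a^{5}}.$$

Setting $a = \frac{4}{5}$:
$$I = - \frac{9375 \pi}{16384}.$$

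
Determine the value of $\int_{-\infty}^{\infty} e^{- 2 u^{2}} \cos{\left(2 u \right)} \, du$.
$\frac{\sqrt{2} \sqrt{\pi}}{2 e^{\frac{1}{2}}}$

Define $I(b) = \int_{-\infty}^{\infty} e^{- 2 u^{2}} \cos{\left(b u \right)} \, du$.

Differentiating under the integral sign,
$$I'(b) = \int_{-\infty}^{\infty} - u e^{- 2 u^{2}} \sin{\left(b u \right)} \, du.$$

Integrate $\int_{-\infty}^{\infty} u \sin(b u)\, e^{- 2 u^{2}}\, du$ by parts with $w = \sin(b u)$ and $dv = u\, e^{- 2 u^{2}}\, du$, giving $v = - \frac{e^{- 2 u^{2}}}{4}$. The boundary term vanishes and
$$\int_{-\infty}^{\infty} u \sin(b u)\, e^{- 2 u^{2}}\, du = \frac{b}{4} \int_{-\infty}^{\infty} \cos(b u)\, e^{- 2 u^{2}}\, du,$$
so $I'(b) = - \frac{b}{4}\, I(b)$.

This is a separable first-order ODE; solving with the initial condition $I(0) = \int_{-\infty}^{\infty} e^{- 2 u^{2}}\,du = \frac{\sqrt{2} \sqrt{\pi}}{2}$ gives
$$I(b) = \frac{\sqrt{2} \sqrt{\pi} e^{- \frac{b^{2}}{8}}}{2}.$$

Setting $b = 2$:
$$I = \frac{\sqrt{2} \sqrt{\pi}}{2 e^{\frac{1}{2}}}.$$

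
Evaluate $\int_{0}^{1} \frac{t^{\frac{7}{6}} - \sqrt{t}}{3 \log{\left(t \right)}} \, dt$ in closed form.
$\log{\left(\frac{\sqrt[3]{39}}{3} \right)}$

Consider the one-parameter family: let $I(a) = \int_{0}^{1} \frac{- \sqrt{t} + t^{a}}{3 \log{\left(t \right)}} \, dt$.

Since $\dfrac{\partial}{\partial a}\,t^{a} = t^{a} \ln t$, the $\ln t$ in the denominator cancels and
$$\frac{dI}{da} = \int_{0}^{1} \frac{1}{3} t^{a} \, dt = \frac{1}{3} \left[\frac{t^{a+1}}{a+1}\right]_0^1 = \frac{1}{3 \left(a + 1\right)}.$$

Integrating with respect to $a$ gives $I(a) = \frac{\log{\left(a + 1 \right)}}{3} - \frac{\log{\left(3 \right)}}{3} + \frac{\log{\left(2 \right)}}{3} + C$.

At $a = \frac{1}{2}$ the integrand is identically $0$, so $I(\frac{1}{2}) = 0$. The closed form gives $0$, hence $C = 0$.

Setting $a = \frac{7}{6}$:
$$I = \log{\left(\frac{\sqrt[3]{39}}{3} \right)}.$$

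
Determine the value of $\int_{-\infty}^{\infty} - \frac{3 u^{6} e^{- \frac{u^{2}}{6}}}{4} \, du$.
$- \frac{1215 \sqrt{6} \sqrt{\pi}}{4}$

Start from the elementary integral
$$J(a) = \int_{-\infty}^{\infty} - \frac{3 e^{- a u^{2}}}{4} \, du = - \frac{3 \sqrt{\pi}}{4 \sqrt{a}}.$$

Differentiating under the integral sign brings down a factor of $(-u^2)$:
$$\frac{dJ}{da} = \int_{-\infty}^{\infty} \frac{3 u^{2} e^{- a u^{2}}}{4} \, du = \frac{3 \sqrt{\pi}}{8 a^{\frac{3}{2}}}.$$

Repeating $3$ times in total — each differentiation brings down another $(-u^2)$ — gives
$$\frac{d^{3}J}{da^{3}} = \int_{-\infty}^{\infty} \frac{3 u^{6} e^{- a u^{2}}}{4} \, du = \frac{45 \sqrt{\pi}}{32 a^{\frac{7}{2}}},$$
and the integrand here is $(-1)^{3}$ times the target integrand, so $I = (-1)^{3}\,\frac{d^{3}J}{da^{3}} = - \frac{45 \sqrt{\pi}}{32 a^{\frac{7}{2}}}$.

Setting $a = \frac{1}{6}$:
$$I = - \frac{1215 \sqrt{6} \sqrt{\pi}}{4}.$$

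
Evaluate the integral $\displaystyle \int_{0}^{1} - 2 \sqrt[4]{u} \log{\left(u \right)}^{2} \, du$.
$- \frac{256}{125}$

Begin with the known integral
$$J(a) = \int_{0}^{1} - 2 u^{a} \, du = - \frac{2}{a + 1}.$$

Differentiating under the integral sign brings down a factor of $\ln u$:
$$\frac{dJ}{da} = \int_{0}^{1} - 2 u^{a} \log{\left(u \right)} \, du = \frac{2}{\left(a + 1\right)^{2}}.$$

Repeating twice in total — each differentiation brings down another $\ln u$ — gives
$$\frac{d^{2}J}{da^{2}} = \int_{0}^{1} - 2 u^{a} \log{\left(u \right)}^{2} \, du = - \frac{4}{\left(a + 1\right)^{3}},$$
and the integrand here is exactly the target integrand, so $I = - \frac{4}{\left(a + 1\right)^{3}}$.

Setting $a = \frac{1}{4}$:
$$I = - \frac{256}{125}.$$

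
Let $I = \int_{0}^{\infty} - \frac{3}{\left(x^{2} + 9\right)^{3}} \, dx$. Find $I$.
$- \frac{\pi}{432}$

Start from the standard arctangent integral
$$J(a) = \int_{0}^{\infty} - \frac{3}{a^{2} + x^{2}} \, dx = - \frac{3 \pi}{2 a}.$$

Differentiating under the integral sign with respect to $a$,
$$\frac{dJ}{da} = \int_{0}^{\infty} \frac{6 a}{\left(a^{2} + x^{2}\right)^{2}} \, dx = \frac{3 \pi}{2 a^{2}},$$
so $\int_{0}^{\infty} - \frac{3}{\left(a^{2} + x^{2}\right)^{2}} \, dx = - \frac{3 \pi}{4 a^{3}}$.

Repeating — each differentiation of $1/(x^2+a^2)^j$ produces $-2ja/(x^2+a^2)^{j+1}$ — and dividing through by $-2ja$ at each step yields, after $2$ differentiations in total,
$$\int_{0}^{\infty} - \frac{3}{\left(a^{2} + x^{2}\right)^{3}} \, dx = - \frac{9 \pi}{16 a^{5}}.$$

Setting $a = 3$:
$$I = - \frac{\pi}{432}.$$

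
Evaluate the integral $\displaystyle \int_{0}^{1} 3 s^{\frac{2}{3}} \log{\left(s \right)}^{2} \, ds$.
$\frac{162}{125}$

Start from the elementary integral
$$J(a) = \int_{0}^{1} 3 s^{a} \, ds = \frac{3}{a + 1}.$$

Differentiating under the integral sign brings down a factor of $\ln s$:
$$\frac{dJ}{da} = \int_{0}^{1} 3 s^{a} \log{\left(s \right)} \, ds = - \frac{3}{\left(a + 1\right)^{2}}.$$

Repeating twice in total — each differentiation brings down another $\ln s$ — gives
$$\frac{d^{2}J}{da^{2}} = \int_{0}^{1} 3 s^{a} \log{\left(s \right)}^{2} \, ds = \frac{6}{\left(a + 1\right)^{3}},$$
and the integrand here is exactly the target integrand, so $I = \frac{6}{\left(a + 1\right)^{3}}$.

Setting $a = \frac{2}{3}$:
$$I = \frac{162}{125}.$$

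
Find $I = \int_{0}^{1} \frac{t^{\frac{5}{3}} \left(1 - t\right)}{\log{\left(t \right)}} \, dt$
$\log{\left(\frac{8}{11} \right)}$

Introduce a parameter $a$ in the exponent: let $I(a) = \int_{0}^{1} \frac{- t^{\frac{8}{3}} + t^{a}}{\log{\left(t \right)}} \, dt$.

Since $\dfrac{\partial}{\partial a}\,t^{a} = t^{a} \ln t$, the $\ln t$ in the denominator cancels and
$$\frac{dI}{da} = \int_{0}^{1} t^{a} \, dt = \left[\frac{t^{a+1}}{a+1}\right]_0^1 = \frac{1}{a + 1}.$$

Integrating with respect to $a$ gives $I(a) = \log{\left(\frac{3 a}{11} + \frac{3}{11} \right)} + C$.

At $a = \frac{8}{3}$ the integrand is identically $0$, so $I(\frac{8}{3}) = 0$. The closed form gives $0$, hence $C = 0$.

Setting $a = \frac{5}{3}$:
$$I = \log{\left(\frac{8}{11} \right)}.$$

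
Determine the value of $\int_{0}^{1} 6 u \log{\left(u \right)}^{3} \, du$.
$- \frac{9}{4}$

Consider the simpler parametrised integral
$$J(a) = \int_{0}^{1} 6 u^{a} \, du = \frac{6}{a + 1}.$$

Differentiating under the integral sign brings down a factor of $\ln u$:
$$\frac{dJ}{da} = \int_{0}^{1} 6 u^{a} \log{\left(u \right)} \, du = - \frac{6}{\left(a + 1\right)^{2}}.$$

Repeating $3$ times in total — each differentiation brings down another $\ln u$ — gives
$$\frac{d^{3}J}{da^{3}} = \int_{0}^{1} 6 u^{a} \log{\left(u \right)}^{3} \, du = - \frac{36}{\left(a + 1\right)^{4}},$$
and the integrand here is exactly the target integrand, so $I = - \frac{36}{\left(a + 1\right)^{4}}$.

Setting $a = 1$:
$$I = - \frac{9}{4}.$$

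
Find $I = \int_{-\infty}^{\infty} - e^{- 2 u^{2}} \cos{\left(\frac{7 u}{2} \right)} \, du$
$- \frac{\sqrt{2} \sqrt{\pi}}{2 e^{\frac{49}{32}}}$

Define $I(b) = \int_{-\infty}^{\infty} - e^{- 2 u^{2}} \cos{\left(b u \right)} \, du$.

Differentiating under the integral sign,
$$I'(b) = \int_{-\infty}^{\infty} u e^{- 2 u^{2}} \sin{\left(b u \right)} \, du.$$

Integrate $\int_{-\infty}^{\infty} u \sin(b u)\, e^{- 2 u^{2}}\, du$ by parts with $w = \sin(b u)$ and $dv = u\, e^{- 2 u^{2}}\, du$, giving $v = - \frac{e^{- 2 u^{2}}}{4}$. The boundary term vanishes and
$$\int_{-\infty}^{\infty} u \sin(b u)\, e^{- 2 u^{2}}\, du = \frac{b}{4} \int_{-\infty}^{\infty} \cos(b u)\, e^{- 2 u^{2}}\, du,$$
so $I'(b) = - \frac{b}{4}\, I(b)$.

This is a separable first-order ODE; solving with the initial condition $I(0) = \int_{-\infty}^{\infty} - e^{- 2 u^{2}}\,du = - \frac{\sqrt{2} \sqrt{\pi}}{2}$ gives
$$I(b) = - \frac{\sqrt{2} \sqrt{\pi} e^{- \frac{b^{2}}{8}}}{2}.$$

Setting $b = \frac{7}{2}$:
$$I = - \frac{\sqrt{2} \sqrt{\pi}}{2 e^{\frac{49}{32}}}.$$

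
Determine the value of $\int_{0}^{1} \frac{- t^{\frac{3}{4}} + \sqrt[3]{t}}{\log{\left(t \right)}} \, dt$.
$\log{\left(\frac{16}{21} \right)}$

Introduce a parameter $a$ in the exponent: let $I(a) = \int_{0}^{1} \frac{- t^{\frac{3}{4}} + t^{a}}{\log{\left(t \right)}} \, dt$.

Since $\dfrac{\partial}{\partial a}\,t^{a} = t^{a} \ln t$, the $\ln t$ in the denominator cancels and
$$\frac{dI}{da} = \int_{0}^{1} t^{a} \, dt = \left[\frac{t^{a+1}}{a+1}\right]_0^1 = \frac{1}{a + 1}.$$

Integrating with respect to $a$ gives $I(a) = \log{\left(\frac{4 a}{7} + \frac{4}{7} \right)} + C$.

At $a = \frac{3}{4}$ the integrand is identically $0$, so $I(\frac{3}{4}) = 0$. The closed form gives $0$, hence $C = 0$.

Setting $a = \frac{1}{3}$:
$$I = \log{\left(\frac{16}{21} \right)}.$$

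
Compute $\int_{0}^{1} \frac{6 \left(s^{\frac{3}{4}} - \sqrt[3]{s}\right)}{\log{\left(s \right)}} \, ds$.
$- \log{\left(\frac{16777216}{85766121} \right)}$

Introduce a parameter $a$ in the exponent: let $I(a) = \int_{0}^{1} \frac{6 \left(s^{\frac{3}{4}} - s^{a}\right)}{\log{\left(s \right)}} \, ds$.

Since $\dfrac{\partial}{\partial a}\,s^{a} = s^{a} \ln s$, the $\ln s$ in the denominator cancels and
$$\frac{dI}{da} = \int_{0}^{1} -6 s^{a} \, ds = -6 \left[\frac{s^{a+1}}{a+1}\right]_0^1 = - \frac{6}{a + 1}.$$

Integrating with respect to $a$ gives $I(a) = - \log{\left(\frac{4096 \left(a + 1\right)^{6}}{117649} \right)} + C$.

At $a = \frac{3}{4}$ the integrand is identically $0$, so $I(\frac{3}{4}) = 0$. The closed form gives $0$, hence $C = 0$.

Setting $a = \frac{1}{3}$:
$$I = - \log{\left(\frac{16777216}{85766121} \right)}.$$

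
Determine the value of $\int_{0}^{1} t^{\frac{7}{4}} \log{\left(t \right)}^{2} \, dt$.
$\frac{128}{1331}$

Begin with the known integral
$$J(a) = \int_{0}^{1} t^{a} \, dt = \frac{1}{a + 1}.$$

Differentiating under the integral sign brings down a factor of $\ln t$:
$$\frac{dJ}{da} = \int_{0}^{1} t^{a} \log{\left(t \right)} \, dt = - \frac{1}{\left(a + 1\right)^{2}}.$$

Repeating twice in total — each differentiation brings down another $\ln t$ — gives
$$\frac{d^{2}J}{da^{2}} = \int_{0}^{1} t^{a} \log{\left(t \right)}^{2} \, dt = \frac{2}{\left(a + 1\right)^{3}},$$
and the integrand here is exactly the target integrand, so $I = \frac{2}{\left(a + 1\right)^{3}}$.

Setting $a = \frac{7}{4}$:
$$I = \frac{128}{1331}.$$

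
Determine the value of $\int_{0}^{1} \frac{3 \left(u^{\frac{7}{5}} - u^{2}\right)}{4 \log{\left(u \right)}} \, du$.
$- \frac{3 \log{\left(5 \right)}}{4} + \frac{3 \log{\left(2 \right)}}{2}$

Consider the one-parameter family: let $I(a) = \int_{0}^{1} \frac{3 \left(u^{\frac{7}{5}} - u^{a}\right)}{4 \log{\left(u \right)}} \, du$.

Since $\dfrac{\partial}{\partial a}\,u^{a} = u^{a} \ln u$, the $\ln u$ in the denominator cancels and
$$\frac{dI}{da} = \int_{0}^{1} - \frac{3}{4} u^{a} \, du = - \frac{3}{4} \left[\frac{u^{a+1}}{a+1}\right]_0^1 = - \frac{3}{4 a + 4}.$$

Integrating with respect to $a$ gives $I(a) = - \frac{3 \log{\left(a + 1 \right)}}{4} - \frac{3 \log{\left(5 \right)}}{4} + \frac{3 \log{\left(12 \right)}}{4} + C$.

At $a = \frac{7}{5}$ the integrand is identically $0$, so $I(\frac{7}{5}) = 0$. The closed form gives $0$, hence $C = 0$.

Setting $a = 2$:
$$I = - \frac{3 \log{\left(5 \right)}}{4} + \frac{3 \log{\left(2 \right)}}{2}.$$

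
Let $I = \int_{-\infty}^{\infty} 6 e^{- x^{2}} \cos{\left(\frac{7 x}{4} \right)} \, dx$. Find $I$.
$\frac{6 \sqrt{\pi}}{e^{\frac{49}{64}}}$

Let $b$ denote the cosine frequency and define $I(b) = \int_{-\infty}^{\infty} 6 e^{- x^{2}} \cos{\left(b x \right)} \, dx$.

Differentiating under the integral sign,
$$I'(b) = \int_{-\infty}^{\infty} - 6 x e^{- x^{2}} \sin{\left(b x \right)} \, dx.$$

Integrate $\int_{-\infty}^{\infty} x \sin(b x)\, e^{- x^{2}}\, dx$ by parts with $u = \sin(b x)$ and $dv = x\, e^{- x^{2}}\, dx$, giving $v = - \frac{e^{- x^{2}}}{2}$. The boundary term vanishes and
$$\int_{-\infty}^{\infty} x \sin(b x)\, e^{- x^{2}}\, dx = \frac{b}{2} \int_{-\infty}^{\infty} \cos(b x)\, e^{- x^{2}}\, dx,$$
so $I'(b) = - \frac{b}{2}\, I(b)$.

This is a separable first-order ODE; solving with the initial condition $I(0) = \int_{-\infty}^{\infty} 6 e^{- x^{2}}\,dx = 6 \sqrt{\pi}$ gives
$$I(b) = 6 \sqrt{\pi} e^{- \frac{b^{2}}{4}}.$$

Setting $b = \frac{7}{4}$:
$$I = \frac{6 \sqrt{\pi}}{e^{\frac{49}{64}}}.$$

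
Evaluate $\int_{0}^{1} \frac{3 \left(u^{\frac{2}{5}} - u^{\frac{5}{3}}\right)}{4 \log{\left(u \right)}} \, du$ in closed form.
$\log{\left(\frac{21^{\frac{3}{4}} \sqrt[4]{40}}{40} \right)}$

Introduce a parameter $a$ in the exponent: let $I(a) = \int_{0}^{1} \frac{3 \left(u^{\frac{2}{5}} - u^{a}\right)}{4 \log{\left(u \right)}} \, du$.

Since $\dfrac{\partial}{\partial a}\,u^{a} = u^{a} \ln u$, the $\ln u$ in the denominator cancels and
$$\frac{dI}{da} = \int_{0}^{1} - \frac{3}{4} u^{a} \, du = - \frac{3}{4} \left[\frac{u^{a+1}}{a+1}\right]_0^1 = - \frac{3}{4 a + 4}.$$

Integrating with respect to $a$ gives $I(a) = - \frac{3 \log{\left(a + 1 \right)}}{4} - \frac{3 \log{\left(5 \right)}}{4} + \frac{3 \log{\left(7 \right)}}{4} + C$.

At $a = \frac{2}{5}$ the integrand is identically $0$, so $I(\frac{2}{5}) = 0$. The closed form gives $0$, hence $C = 0$.

Setting $a = \frac{5}{3}$:
$$I = \log{\left(\frac{21^{\frac{3}{4}} \sqrt[4]{40}}{40} \right)}.$$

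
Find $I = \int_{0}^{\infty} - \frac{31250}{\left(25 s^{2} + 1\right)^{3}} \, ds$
$- \frac{9375 \pi}{8}$

Begin with the known result
$$J(a) = \int_{0}^{\infty} - \frac{2}{a^{2} + s^{2}} \, ds = - \frac{\pi}{a}.$$

Differentiating under the integral sign with respect to $a$,
$$\frac{dJ}{da} = \int_{0}^{\infty} \frac{4 a}{\left(a^{2} + s^{2}\right)^{2}} \, ds = \frac{\pi}{a^{2}},$$
so $\int_{0}^{\infty} - \frac{2}{\left(a^{2} + s^{2}\right)^{2}} \, ds = - \frac{\pi}{2 a^{3}}$.

Repeating — each differentiation of $1/(s^2+a^2)^j$ produces $-2ja/(s^2+a^2)^{j+1}$ — and dividing through by $-2ja$ at each step yields, after $2$ differentiations in total,
$$\int_{0}^{\infty} - \frac{2}{\left(a^{2} + s^{2}\right)^{3}} \, ds = - \frac{3 \pi}{8 a^{5}}.$$

Setting $a = \frac{1}{5}$:
$$I = - \frac{9375 \pi}{8}.$$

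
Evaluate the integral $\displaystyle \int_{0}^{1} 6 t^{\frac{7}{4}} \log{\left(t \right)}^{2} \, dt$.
$\frac{768}{1331}$

Start from the elementary integral
$$J(a) = \int_{0}^{1} 6 t^{a} \, dt = \frac{6}{a + 1}.$$

Differentiating under the integral sign brings down a factor of $\ln t$:
$$\frac{dJ}{da} = \int_{0}^{1} 6 t^{a} \log{\left(t \right)} \, dt = - \frac{6}{\left(a + 1\right)^{2}}.$$

Repeating twice in total — each differentiation brings down another $\ln t$ — gives
$$\frac{d^{2}J}{da^{2}} = \int_{0}^{1} 6 t^{a} \log{\left(t \right)}^{2} \, dt = \frac{12}{\left(a + 1\right)^{3}},$$
and the integrand here is exactly the target integrand, so $I = \frac{12}{\left(a + 1\right)^{3}}$.

Setting $a = \frac{7}{4}$:
$$I = \frac{768}{1331}.$$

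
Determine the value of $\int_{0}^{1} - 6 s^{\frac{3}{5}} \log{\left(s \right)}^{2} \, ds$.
$- \frac{375}{128}$

Consider the simpler parametrised integral
$$J(a) = \int_{0}^{1} - 6 s^{a} \, ds = - \frac{6}{a + 1}.$$

Differentiating under the integral sign brings down a factor of $\ln s$:
$$\frac{dJ}{da} = \int_{0}^{1} - 6 s^{a} \log{\left(s \right)} \, ds = \frac{6}{\left(a + 1\right)^{2}}.$$

Repeating twice in total — each differentiation brings down another $\ln s$ — gives
$$\frac{d^{2}J}{da^{2}} = \int_{0}^{1} - 6 s^{a} \log{\left(s \right)}^{2} \, ds = - \frac{12}{\left(a + 1\right)^{3}},$$
and the integrand here is exactly the target integrand, so $I = - \frac{12}{\left(a + 1\right)^{3}}$.

Setting $a = \frac{3}{5}$:
$$I = - \frac{375}{128}.$$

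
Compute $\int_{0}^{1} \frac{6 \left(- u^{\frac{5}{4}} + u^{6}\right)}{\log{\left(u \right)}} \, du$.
$\log{\left(\frac{481890304}{531441} \right)}$

Consider the one-parameter family: let $I(a) = \int_{0}^{1} \frac{6 \left(u^{6} - u^{a}\right)}{\log{\left(u \right)}} \, du$.

Since $\dfrac{\partial}{\partial a}\,u^{a} = u^{a} \ln u$, the $\ln u$ in the denominator cancels and
$$\frac{dI}{da} = \int_{0}^{1} -6 u^{a} \, du = -6 \left[\frac{u^{a+1}}{a+1}\right]_0^1 = - \frac{6}{a + 1}.$$

Integrating with respect to $a$ gives $I(a) = \log{\left(\frac{117649}{\left(a + 1\right)^{6}} \right)} + C$.

At $a = 6$ the integrand is identically $0$, so $I(6) = 0$. The closed form gives $0$, hence $C = 0$.

Setting $a = \frac{5}{4}$:
$$I = \log{\left(\frac{481890304}{531441} \right)}.$$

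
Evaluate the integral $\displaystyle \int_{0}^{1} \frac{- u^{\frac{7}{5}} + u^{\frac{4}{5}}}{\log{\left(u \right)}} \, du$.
$\log{\left(\frac{3}{4} \right)}$

Replace the exponent $\frac{4}{5}$ by a parameter $a$: let $I(a) = \int_{0}^{1} \frac{- u^{\frac{7}{5}} + u^{a}}{\log{\left(u \right)}} \, du$.

Since $\dfrac{\partial}{\partial a}\,u^{a} = u^{a} \ln u$, the $\ln u$ in the denominator cancels and
$$\frac{dI}{da} = \int_{0}^{1} u^{a} \, du = \left[\frac{u^{a+1}}{a+1}\right]_0^1 = \frac{1}{a + 1}.$$

Integrating with respect to $a$ gives $I(a) = \log{\left(\frac{5 a}{12} + \frac{5}{12} \right)} + C$.

At $a = \frac{7}{5}$ the integrand is identically $0$, so $I(\frac{7}{5}) = 0$. The closed form gives $0$, hence $C = 0$.

Setting $a = \frac{4}{5}$:
$$I = \log{\left(\frac{3}{4} \right)}.$$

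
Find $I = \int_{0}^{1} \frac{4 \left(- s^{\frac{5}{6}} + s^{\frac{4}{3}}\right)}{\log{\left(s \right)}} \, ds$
$\log{\left(\frac{38416}{14641} \right)}$

Introduce a parameter $a$ in the exponent: let $I(a) = \int_{0}^{1} \frac{4 \left(- s^{\frac{5}{6}} + s^{a}\right)}{\log{\left(s \right)}} \, ds$.

Since $\dfrac{\partial}{\partial a}\,s^{a} = s^{a} \ln s$, the $\ln s$ in the denominator cancels and
$$\frac{dI}{da} = \int_{0}^{1} 4 s^{a} \, ds = 4 \left[\frac{s^{a+1}}{a+1}\right]_0^1 = \frac{4}{a + 1}.$$

Integrating with respect to $a$ gives $I(a) = \log{\left(\frac{1296 \left(a + 1\right)^{4}}{14641} \right)} + C$.

At $a = \frac{5}{6}$ the integrand is identically $0$, so $I(\frac{5}{6}) = 0$. The closed form gives $0$, hence $C = 0$.

Setting $a = \frac{4}{3}$:
$$I = \log{\left(\frac{38416}{14641} \right)}.$$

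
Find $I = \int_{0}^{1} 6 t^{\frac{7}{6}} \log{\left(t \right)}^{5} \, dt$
$- \frac{33592320}{4826809}$

Consider the simpler parametrised integral
$$J(a) = \int_{0}^{1} 6 t^{a} \, dt = \frac{6}{a + 1}.$$

Differentiating under the integral sign brings down a factor of $\ln t$:
$$\frac{dJ}{da} = \int_{0}^{1} 6 t^{a} \log{\left(t \right)} \, dt = - \frac{6}{\left(a + 1\right)^{2}}.$$

Repeating $5$ times in total — each differentiation brings down another $\ln t$ — gives
$$\frac{d^{5}J}{da^{5}} = \int_{0}^{1} 6 t^{a} \log{\left(t \right)}^{5} \, dt = - \frac{720}{\left(a + 1\right)^{6}},$$
and the integrand here is exactly the target integrand, so $I = - \frac{720}{\left(a + 1\right)^{6}}$.

Setting $a = \frac{7}{6}$:
$$I = - \frac{33592320}{4826809}.$$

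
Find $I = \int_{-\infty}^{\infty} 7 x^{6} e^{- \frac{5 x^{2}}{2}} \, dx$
$\frac{21 \sqrt{10} \sqrt{\pi}}{125}$

Begin with the known integral
$$J(a) = \int_{-\infty}^{\infty} 7 e^{- a x^{2}} \, dx = \frac{7 \sqrt{\pi}}{\sqrt{a}}.$$

Differentiating under the integral sign brings down a factor of $(-x^2)$:
$$\frac{dJ}{da} = \int_{-\infty}^{\infty} - 7 x^{2} e^{- a x^{2}} \, dx = - \frac{7 \sqrt{\pi}}{2 a^{\frac{3}{2}}}.$$

Repeating $3$ times in total — each differentiation brings down another $(-x^2)$ — gives
$$\frac{d^{3}J}{da^{3}} = \int_{-\infty}^{\infty} - 7 x^{6} e^{- a x^{2}} \, dx = - \frac{105 \sqrt{\pi}}{8 a^{\frac{7}{2}}},$$
and the integrand here is $(-1)^{3}$ times the target integrand, so $I = (-1)^{3}\,\frac{d^{3}J}{da^{3}} = \frac{105 \sqrt{\pi}}{8 a^{\frac{7}{2}}}$.

Setting $a = \frac{5}{2}$:
$$I = \frac{21 \sqrt{10} \sqrt{\pi}}{125}.$$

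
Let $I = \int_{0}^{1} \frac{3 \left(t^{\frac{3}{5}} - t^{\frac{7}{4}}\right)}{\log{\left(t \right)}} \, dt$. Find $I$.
$\log{\left(\frac{32768}{166375} \right)}$

Introduce a parameter $a$ in the exponent: let $I(a) = \int_{0}^{1} \frac{3 \left(- t^{\frac{7}{4}} + t^{a}\right)}{\log{\left(t \right)}} \, dt$.

Since $\dfrac{\partial}{\partial a}\,t^{a} = t^{a} \ln t$, the $\ln t$ in the denominator cancels and
$$\frac{dI}{da} = \int_{0}^{1} 3 t^{a} \, dt = 3 \left[\frac{t^{a+1}}{a+1}\right]_0^1 = \frac{3}{a + 1}.$$

Integrating with respect to $a$ gives $I(a) = \log{\left(\frac{64 \left(a + 1\right)^{3}}{1331} \right)} + C$.

At $a = \frac{7}{4}$ the integrand is identically $0$, so $I(\frac{7}{4}) = 0$. The closed form gives $0$, hence $C = 0$.

Setting $a = \frac{3}{5}$:
$$I = \log{\left(\frac{32768}{166375} \right)}.$$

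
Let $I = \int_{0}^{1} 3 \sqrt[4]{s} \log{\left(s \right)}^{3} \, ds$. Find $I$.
$- \frac{4608}{625}$

Start from the elementary integral
$$J(a) = \int_{0}^{1} 3 s^{a} \, ds = \frac{3}{a + 1}.$$

Differentiating under the integral sign brings down a factor of $\ln s$:
$$\frac{dJ}{da} = \int_{0}^{1} 3 s^{a} \log{\left(s \right)} \, ds = - \frac{3}{\left(a + 1\right)^{2}}.$$

Repeating $3$ times in total — each differentiation brings down another $\ln s$ — gives
$$\frac{d^{3}J}{da^{3}} = \int_{0}^{1} 3 s^{a} \log{\left(s \right)}^{3} \, ds = - \frac{18}{\left(a + 1\right)^{4}},$$
and the integrand here is exactly the target integrand, so $I = - \frac{18}{\left(a + 1\right)^{4}}$.

Setting $a = \frac{1}{4}$:
$$I = - \frac{4608}{625}.$$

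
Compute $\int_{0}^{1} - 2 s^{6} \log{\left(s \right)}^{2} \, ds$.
$- \frac{4}{343}$

Start from the elementary integral
$$J(a) = \int_{0}^{1} - 2 s^{a} \, ds = - \frac{2}{a + 1}.$$

Differentiating under the integral sign brings down a factor of $\ln s$:
$$\frac{dJ}{da} = \int_{0}^{1} - 2 s^{a} \log{\left(s \right)} \, ds = \frac{2}{\left(a + 1\right)^{2}}.$$

Repeating twice in total — each differentiation brings down another $\ln s$ — gives
$$\frac{d^{2}J}{da^{2}} = \int_{0}^{1} - 2 s^{a} \log{\left(s \right)}^{2} \, ds = - \frac{4}{\left(a + 1\right)^{3}},$$
and the integrand here is exactly the target integrand, so $I = - \frac{4}{\left(a + 1\right)^{3}}$.

Setting $a = 6$:
$$I = - \frac{4}{343}.$$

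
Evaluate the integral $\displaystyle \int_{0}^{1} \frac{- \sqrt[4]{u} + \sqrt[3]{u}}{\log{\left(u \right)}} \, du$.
$\log{\left(\frac{16}{15} \right)}$

Consider the one-parameter family: let $I(a) = \int_{0}^{1} \frac{- \sqrt[4]{u} + u^{a}}{\log{\left(u \right)}} \, du$.

Since $\dfrac{\partial}{\partial a}\,u^{a} = u^{a} \ln u$, the $\ln u$ in the denominator cancels and
$$\frac{dI}{da} = \int_{0}^{1} u^{a} \, du = \left[\frac{u^{a+1}}{a+1}\right]_0^1 = \frac{1}{a + 1}.$$

Integrating with respect to $a$ gives $I(a) = \log{\left(\frac{4 a}{5} + \frac{4}{5} \right)} + C$.

At $a = \frac{1}{4}$ the integrand is identically $0$, so $I(\frac{1}{4}) = 0$. The closed form gives $0$, hence $C = 0$.

Setting $a = \frac{1}{3}$:
$$I = \log{\left(\frac{16}{15} \right)}.$$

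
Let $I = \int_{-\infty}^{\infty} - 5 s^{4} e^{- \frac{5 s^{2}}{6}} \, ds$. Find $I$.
$- \frac{27 \sqrt{30} \sqrt{\pi}}{25}$

Start from the elementary integral
$$J(a) = \int_{-\infty}^{\infty} - 5 e^{- a s^{2}} \, ds = - \frac{5 \sqrt{\pi}}{\sqrt{a}}.$$

Differentiating under the integral sign brings down a factor of $(-s^2)$:
$$\frac{dJ}{da} = \int_{-\infty}^{\infty} 5 s^{2} e^{- a s^{2}} \, ds = \frac{5 \sqrt{\pi}}{2 a^{\frac{3}{2}}}.$$

Repeating twice in total — each differentiation brings down another $(-s^2)$ — gives
$$\frac{d^{2}J}{da^{2}} = \int_{-\infty}^{\infty} - 5 s^{4} e^{- a s^{2}} \, ds = - \frac{15 \sqrt{\pi}}{4 a^{\frac{5}{2}}},$$
and the integrand here is exactly the target integrand, so $I = - \frac{15 \sqrt{\pi}}{4 a^{\frac{5}{2}}}$.

Setting $a = \frac{5}{6}$:
$$I = - \frac{27 \sqrt{30} \sqrt{\pi}}{25}.$$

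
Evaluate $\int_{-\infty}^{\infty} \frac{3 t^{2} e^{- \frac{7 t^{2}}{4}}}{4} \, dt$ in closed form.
$\frac{3 \sqrt{7} \sqrt{\pi}}{49}$

Begin with the known integral
$$J(a) = \int_{-\infty}^{\infty} \frac{3 e^{- a t^{2}}}{4} \, dt = \frac{3 \sqrt{\pi}}{4 \sqrt{a}}.$$

Differentiating under the integral sign brings down a factor of $(-t^2)$:
$$\frac{dJ}{da} = \int_{-\infty}^{\infty} - \frac{3 t^{2} e^{- a t^{2}}}{4} \, dt = - \frac{3 \sqrt{\pi}}{8 a^{\frac{3}{2}}}.$$

The integral on the left is $-I$, so $I = \frac{3 \sqrt{\pi}}{8 a^{\frac{3}{2}}}$.

Setting $a = \frac{7}{4}$:
$$I = \frac{3 \sqrt{7} \sqrt{\pi}}{49}.$$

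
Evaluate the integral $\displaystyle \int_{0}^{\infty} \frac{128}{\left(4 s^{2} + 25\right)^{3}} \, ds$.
$\frac{12 \pi}{3125}$

Start from the standard arctangent integral
$$J(a) = \int_{0}^{\infty} \frac{2}{a^{2} + s^{2}} \, ds = \frac{\pi}{a}.$$

Differentiating under the integral sign with respect to $a$,
$$\frac{dJ}{da} = \int_{0}^{\infty} - \frac{4 a}{\left(a^{2} + s^{2}\right)^{2}} \, ds = - \frac{\pi}{a^{2}},$$
so $\int_{0}^{\infty} \frac{2}{\left(a^{2} + s^{2}\right)^{2}} \, ds = \frac{\pi}{2 a^{3}}$.

Repeating — each differentiation of $1/(s^2+a^2)^j$ produces $-2ja/(s^2+a^2)^{j+1}$ — and dividing through by $-2ja$ at each step yields, after $2$ differentiations in total,
$$\int_{0}^{\infty} \frac{2}{\left(a^{2} + s^{2}\right)^{3}} \, ds = \frac{3 \pi}{8 a^{5}}.$$

Setting $a = \frac{5}{2}$:
$$I = \frac{12 \pi}{3125}.$$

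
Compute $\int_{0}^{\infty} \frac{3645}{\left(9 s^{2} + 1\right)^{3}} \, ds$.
$\frac{3645 \pi}{16}$

Begin with the known result
$$J(a) = \int_{0}^{\infty} \frac{5}{a^{2} + s^{2}} \, ds = \frac{5 \pi}{2 a}.$$

Differentiating under the integral sign with respect to $a$,
$$\frac{dJ}{da} = \int_{0}^{\infty} - \frac{10 a}{\left(a^{2} + s^{2}\right)^{2}} \, ds = - \frac{5 \pi}{2 a^{2}},$$
so $\int_{0}^{\infty} \frac{5}{\left(a^{2} + s^{2}\right)^{2}} \, ds = \frac{5 \pi}{4 a^{3}}$.

Repeating — each differentiation of $1/(s^2+a^2)^j$ produces $-2ja/(s^2+a^2)^{j+1}$ — and dividing through by $-2ja$ at each step yields, after $2$ differentiations in total,
$$\int_{0}^{\infty} \frac{5}{\left(a^{2} + s^{2}\right)^{3}} \, ds = \frac{15 \pi}{16 a^{5}}.$$

Setting $a = \frac{1}{3}$:
$$I = \frac{3645 \pi}{16}.$$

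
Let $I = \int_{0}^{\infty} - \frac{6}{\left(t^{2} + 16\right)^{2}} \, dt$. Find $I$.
$- \frac{3 \pi}{128}$

Begin with the known result
$$J(a) = \int_{0}^{\infty} - \frac{6}{a^{2} + t^{2}} \, dt = - \frac{3 \pi}{a}.$$

Differentiating under the integral sign with respect to $a$,
$$\frac{dJ}{da} = \int_{0}^{\infty} \frac{12 a}{\left(a^{2} + t^{2}\right)^{2}} \, dt = \frac{3 \pi}{a^{2}},$$
so $\int_{0}^{\infty} - \frac{6}{\left(a^{2} + t^{2}\right)^{2}} \, dt = - \frac{3 \pi}{2 a^{3}}$.

Setting $a = 4$:
$$I = - \frac{3 \pi}{128}.$$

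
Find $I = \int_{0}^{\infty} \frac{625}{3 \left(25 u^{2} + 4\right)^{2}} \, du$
$\frac{125 \pi}{96}$

Recall the elementary integral
$$J(a) = \int_{0}^{\infty} \frac{1}{3 \left(a^{2} + u^{2}\right)} \, du = \frac{\pi}{6 a}.$$

Differentiating under the integral sign with respect to $a$,
$$\frac{dJ}{da} = \int_{0}^{\infty} - \frac{2 a}{3 \left(a^{2} + u^{2}\right)^{2}} \, du = - \frac{\pi}{6 a^{2}},$$
so $\int_{0}^{\infty} \frac{1}{3 \left(a^{2} + u^{2}\right)^{2}} \, du = \frac{\pi}{12 a^{3}}$.

Setting $a = \frac{2}{5}$:
$$I = \frac{125 \pi}{96}.$$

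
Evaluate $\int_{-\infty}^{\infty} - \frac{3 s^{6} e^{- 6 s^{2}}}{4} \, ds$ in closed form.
$- \frac{5 \sqrt{6} \sqrt{\pi}}{4608}$

Begin with the known integral
$$J(a) = \int_{-\infty}^{\infty} - \frac{3 e^{- a s^{2}}}{4} \, ds = - \frac{3 \sqrt{\pi}}{4 \sqrt{a}}.$$

Differentiating under the integral sign brings down a factor of $(-s^2)$:
$$\frac{dJ}{da} = \int_{-\infty}^{\infty} \frac{3 s^{2} e^{- a s^{2}}}{4} \, ds = \frac{3 \sqrt{\pi}}{8 a^{\frac{3}{2}}}.$$

Repeating $3$ times in total — each differentiation brings down another $(-s^2)$ — gives
$$\frac{d^{3}J}{da^{3}} = \int_{-\infty}^{\infty} \frac{3 s^{6} e^{- a s^{2}}}{4} \, ds = \frac{45 \sqrt{\pi}}{32 a^{\frac{7}{2}}},$$
and the integrand here is $(-1)^{3}$ times the target integrand, so $I = (-1)^{3}\,\frac{d^{3}J}{da^{3}} = - \frac{45 \sqrt{\pi}}{32 a^{\frac{7}{2}}}$.

Setting $a = 6$:
$$I = - \frac{5 \sqrt{6} \sqrt{\pi}}{4608}.$$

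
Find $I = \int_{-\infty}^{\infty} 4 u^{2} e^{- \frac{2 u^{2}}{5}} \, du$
$\frac{5 \sqrt{10} \sqrt{\pi}}{2}$

Start from the elementary integral
$$J(a) = \int_{-\infty}^{\infty} 4 e^{- a u^{2}} \, du = \frac{4 \sqrt{\pi}}{\sqrt{a}}.$$

Differentiating under the integral sign brings down a factor of $(-u^2)$:
$$\frac{dJ}{da} = \int_{-\infty}^{\infty} - 4 u^{2} e^{- a u^{2}} \, du = - \frac{2 \sqrt{\pi}}{a^{\frac{3}{2}}}.$$

The integral on the left is $-I$, so $I = \frac{2 \sqrt{\pi}}{a^{\frac{3}{2}}}$.

Setting $a = \frac{2}{5}$:
$$I = \frac{5 \sqrt{10} \sqrt{\pi}}{2}.$$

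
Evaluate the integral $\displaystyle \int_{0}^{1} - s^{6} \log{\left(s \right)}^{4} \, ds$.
$- \frac{24}{16807}$

Start from the elementary integral
$$J(a) = \int_{0}^{1} - s^{a} \, ds = - \frac{1}{a + 1}.$$

Differentiating under the integral sign brings down a factor of $\ln s$:
$$\frac{dJ}{da} = \int_{0}^{1} - s^{a} \log{\left(s \right)} \, ds = \frac{1}{\left(a + 1\right)^{2}}.$$

Repeating $4$ times in total — each differentiation brings down another $\ln s$ — gives
$$\frac{d^{4}J}{da^{4}} = \int_{0}^{1} - s^{a} \log{\left(s \right)}^{4} \, ds = - \frac{24}{\left(a + 1\right)^{5}},$$
and the integrand here is exactly the target integrand, so $I = - \frac{24}{\left(a + 1\right)^{5}}$.

Setting $a = 6$:
$$I = - \frac{24}{16807}.$$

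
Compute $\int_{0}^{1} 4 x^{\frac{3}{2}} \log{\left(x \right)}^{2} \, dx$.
$\frac{64}{125}$

Begin with the known integral
$$J(a) = \int_{0}^{1} 4 x^{a} \, dx = \frac{4}{a + 1}.$$

Differentiating under the integral sign brings down a factor of $\ln x$:
$$\frac{dJ}{da} = \int_{0}^{1} 4 x^{a} \log{\left(x \right)} \, dx = - \frac{4}{\left(a + 1\right)^{2}}.$$

Repeating twice in total — each differentiation brings down another $\ln x$ — gives
$$\frac{d^{2}J}{da^{2}} = \int_{0}^{1} 4 x^{a} \log{\left(x \right)}^{2} \, dx = \frac{8}{\left(a + 1\right)^{3}},$$
and the integrand here is exactly the target integrand, so $I = \frac{8}{\left(a + 1\right)^{3}}$.

Setting $a = \frac{3}{2}$:
$$I = \frac{64}{125}.$$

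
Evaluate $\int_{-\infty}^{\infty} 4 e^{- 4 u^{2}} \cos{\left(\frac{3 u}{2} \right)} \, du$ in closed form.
$\frac{2 \sqrt{\pi}}{e^{\frac{9}{64}}}$

Let $b$ denote the cosine frequency and define $I(b) = \int_{-\infty}^{\infty} 4 e^{- 4 u^{2}} \cos{\left(b u \right)} \, du$.

Differentiating under the integral sign,
$$I'(b) = \int_{-\infty}^{\infty} - 4 u e^{- 4 u^{2}} \sin{\left(b u \right)} \, du.$$

Integrate $\int_{-\infty}^{\infty} u \sin(b u)\, e^{- 4 u^{2}}\, du$ by parts with $w = \sin(b u)$ and $dv = u\, e^{- 4 u^{2}}\, du$, giving $v = - \frac{e^{- 4 u^{2}}}{8}$. The boundary term vanishes and
$$\int_{-\infty}^{\infty} u \sin(b u)\, e^{- 4 u^{2}}\, du = \frac{b}{8} \int_{-\infty}^{\infty} \cos(b u)\, e^{- 4 u^{2}}\, du,$$
so $I'(b) = - \frac{b}{8}\, I(b)$.

This is a separable first-order ODE; solving with the initial condition $I(0) = \int_{-\infty}^{\infty} 4 e^{- 4 u^{2}}\,du = 2 \sqrt{\pi}$ gives
$$I(b) = 2 \sqrt{\pi} e^{- \frac{b^{2}}{16}}.$$

Setting $b = \frac{3}{2}$:
$$I = \frac{2 \sqrt{\pi}}{e^{\frac{9}{64}}}.$$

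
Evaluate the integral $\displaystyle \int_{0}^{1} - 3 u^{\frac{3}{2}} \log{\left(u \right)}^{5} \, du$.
$\frac{4608}{3125}$

Begin with the known integral
$$J(a) = \int_{0}^{1} - 3 u^{a} \, du = - \frac{3}{a + 1}.$$

Differentiating under the integral sign brings down a factor of $\ln u$:
$$\frac{dJ}{da} = \int_{0}^{1} - 3 u^{a} \log{\left(u \right)} \, du = \frac{3}{\left(a + 1\right)^{2}}.$$

Repeating $5$ times in total — each differentiation brings down another $\ln u$ — gives
$$\frac{d^{5}J}{da^{5}} = \int_{0}^{1} - 3 u^{a} \log{\left(u \right)}^{5} \, du = \frac{360}{\left(a + 1\right)^{6}},$$
and the integrand here is exactly the target integrand, so $I = \frac{360}{\left(a + 1\right)^{6}}$.

Setting $a = \frac{3}{2}$:
$$I = \frac{4608}{3125}.$$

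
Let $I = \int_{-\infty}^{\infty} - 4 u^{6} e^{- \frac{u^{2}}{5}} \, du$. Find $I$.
$- \frac{1875 \sqrt{5} \sqrt{\pi}}{2}$

Consider the simpler parametrised integral
$$J(a) = \int_{-\infty}^{\infty} - 4 e^{- a u^{2}} \, du = - \frac{4 \sqrt{\pi}}{\sqrt{a}}.$$

Differentiating under the integral sign brings down a factor of $(-u^2)$:
$$\frac{dJ}{da} = \int_{-\infty}^{\infty} 4 u^{2} e^{- a u^{2}} \, du = \frac{2 \sqrt{\pi}}{a^{\frac{3}{2}}}.$$

Repeating $3$ times in total — each differentiation brings down another $(-u^2)$ — gives
$$\frac{d^{3}J}{da^{3}} = \int_{-\infty}^{\infty} 4 u^{6} e^{- a u^{2}} \, du = \frac{15 \sqrt{\pi}}{2 a^{\frac{7}{2}}},$$
and the integrand here is $(-1)^{3}$ times the target integrand, so $I = (-1)^{3}\,\frac{d^{3}J}{da^{3}} = - \frac{15 \sqrt{\pi}}{2 a^{\frac{7}{2}}}$.

Setting $a = \frac{1}{5}$:
$$I = - \frac{1875 \sqrt{5} \sqrt{\pi}}{2}.$$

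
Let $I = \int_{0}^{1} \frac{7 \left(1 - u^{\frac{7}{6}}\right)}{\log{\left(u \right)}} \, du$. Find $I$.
$- \log{\left(\frac{62748517}{279936} \right)}$

Consider the one-parameter family: let $I(a) = \int_{0}^{1} \frac{7 \left(1 - u^{a}\right)}{\log{\left(u \right)}} \, du$.

Since $\dfrac{\partial}{\partial a}\,u^{a} = u^{a} \ln u$, the $\ln u$ in the denominator cancels and
$$\frac{dI}{da} = \int_{0}^{1} -7 u^{a} \, du = -7 \left[\frac{u^{a+1}}{a+1}\right]_0^1 = - \frac{7}{a + 1}.$$

Integrating with respect to $a$ gives $I(a) = - 7 \log{\left(a + 1 \right)} + C$.

At $a = 0$ the integrand is identically $0$, so $I(0) = 0$. The closed form gives $0$, hence $C = 0$.

Setting $a = \frac{7}{6}$:
$$I = - \log{\left(\frac{62748517}{279936} \right)}.$$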